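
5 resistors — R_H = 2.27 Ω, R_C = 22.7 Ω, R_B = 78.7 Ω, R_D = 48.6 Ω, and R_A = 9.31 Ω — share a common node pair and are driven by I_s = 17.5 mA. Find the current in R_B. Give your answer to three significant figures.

Total conductance ΣG = 1/2.27 + 1/22.7 + 1/78.7 + 1/48.6 + 1/9.31 = 0.6253 (units of 1/Ω).
By the current-divider rule, I = I_s · G_k/ΣG = 17.5 × 0.02032 = 0.3556 mA.

I ≈ 0.356 mA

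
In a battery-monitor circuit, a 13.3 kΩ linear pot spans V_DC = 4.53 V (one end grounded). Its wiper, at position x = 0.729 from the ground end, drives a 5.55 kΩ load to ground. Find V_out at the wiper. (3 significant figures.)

Split the track: R_lower = x·R_p = 9.696 kΩ, R_upper = (1−x)·R_p = 3.604 kΩ.
(x·R_p) ‖ R_L = 3.530 kΩ.
Loaded-divider output: V_out = 4.53 × 0.4948 = 2.241 V.

V_out ≈ 2.24 V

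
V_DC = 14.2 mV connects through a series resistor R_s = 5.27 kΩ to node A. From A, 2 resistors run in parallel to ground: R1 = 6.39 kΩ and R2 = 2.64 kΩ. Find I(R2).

Equivalent of the parallel group: R_p = 1.868 kΩ.
V_A = 14.2 × 1.868/7.138 = 3.716 mV.
I(R2) = V_A / R2 = 3.716/2.64 = 1.408 µA.
(Equivalently: I_total = 1.989 µA, then current-divider fraction G_k/ΣG = 0.7076.)

I ≈ 1.41 µA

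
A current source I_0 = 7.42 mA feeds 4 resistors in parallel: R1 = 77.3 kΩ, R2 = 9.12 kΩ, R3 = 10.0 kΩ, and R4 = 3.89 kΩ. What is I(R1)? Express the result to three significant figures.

I ≈ 0.200 mA

Total conductance ΣG = 1/77.3 + 1/9.12 + 1/10.0 + 1/3.89 = 0.4797 (units of 1/kΩ).
By the current-divider rule, I = I_0 · G_k/ΣG = 7.42 × 0.02697 = 0.2001 mA.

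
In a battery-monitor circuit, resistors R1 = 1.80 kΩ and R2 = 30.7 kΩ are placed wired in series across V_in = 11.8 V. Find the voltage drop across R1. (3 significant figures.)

V ≈ 0.654 V

Total series resistance ΣR = 1.80 + 30.7 = 32.50 kΩ.
V = V_in · R/ΣR = 11.8 × 0.05538 = 0.6535 V.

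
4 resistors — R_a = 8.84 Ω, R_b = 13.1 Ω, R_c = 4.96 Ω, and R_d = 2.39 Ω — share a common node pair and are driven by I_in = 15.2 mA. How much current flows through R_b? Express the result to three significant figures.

I ≈ 1.43 mA

ΣG = 1/8.84 + 1/13.1 + 1/4.96 + 1/2.39 = 0.8095.
Current divider: I(R_b) = I_in · G_k/ΣG = 15.2 × (0.07634/0.8095) = 15.2 × 0.09430 = 1.433 mA.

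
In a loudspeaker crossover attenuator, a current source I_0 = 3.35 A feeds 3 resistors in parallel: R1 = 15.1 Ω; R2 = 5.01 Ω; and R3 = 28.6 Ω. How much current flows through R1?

ΣG = 1/15.1 + 1/5.01 + 1/28.6 = 0.3008.
By the current-divider rule, I = I_0 · G_k/ΣG = 3.35 × 0.2202 = 0.7376 A.

I ≈ 0.738 A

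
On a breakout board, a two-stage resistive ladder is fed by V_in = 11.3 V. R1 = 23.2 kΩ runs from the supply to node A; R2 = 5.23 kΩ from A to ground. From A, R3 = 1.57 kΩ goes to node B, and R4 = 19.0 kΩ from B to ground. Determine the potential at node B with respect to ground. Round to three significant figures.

The second stage (R3 + R4 = 20.57 kΩ) loads node A in parallel with R2.
Effective lower resistance at A: R2 ‖ 20.57 = 4.170 kΩ.
So V_A = 11.3 × 0.1524 = 1.722 V.
Then the unloaded second divider: V_B = V_A × R4/(R3+R4) = 1.722 × 0.9237 = 1.590 V.

V_B ≈ 1.59 V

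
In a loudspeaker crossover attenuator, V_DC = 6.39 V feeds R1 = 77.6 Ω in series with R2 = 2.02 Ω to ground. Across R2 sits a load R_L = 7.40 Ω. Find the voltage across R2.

V_out ≈ 0.128 V

The load sits in parallel with R2, giving an effective lower resistance R2' = R2·R_L/(R2+R_L) = 1.587 Ω.
Voltage divider with the loaded lower leg: V_out = 6.39 × 1.587/(77.6 + 1.587) = 6.39 × 0.02004 = 0.1281 V.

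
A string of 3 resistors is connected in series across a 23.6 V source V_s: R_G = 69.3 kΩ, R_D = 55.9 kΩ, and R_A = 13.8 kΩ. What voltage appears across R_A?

V ≈ 2.34 V

Total series resistance ΣR = 69.3 + 55.9 + 13.8 = 139.0 kΩ.
Voltage divider: V = V_s · (13.80 / 139.0) = 23.6 × 0.09928 = 2.343 V.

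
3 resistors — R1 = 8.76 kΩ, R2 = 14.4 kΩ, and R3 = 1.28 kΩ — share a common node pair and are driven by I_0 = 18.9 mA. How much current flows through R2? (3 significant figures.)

Total conductance ΣG = 1/8.76 + 1/14.4 + 1/1.28 = 0.9648 (units of 1/kΩ).
By the current-divider rule, I = I_0 · G_k/ΣG = 18.9 × 0.07197 = 1.360 mA.

I ≈ 1.36 mA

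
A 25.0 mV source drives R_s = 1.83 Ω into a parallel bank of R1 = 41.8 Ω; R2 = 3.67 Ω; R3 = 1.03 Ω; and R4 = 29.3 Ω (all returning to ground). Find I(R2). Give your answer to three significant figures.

Parallel bank: R_p = 1/(1/41.8 + 1/3.67 + 1/1.03 + 1/29.3) = 0.7684 Ω.
V_A by voltage divider: V_A = 25.0 × 0.7684/(1.83 + 0.7684) = 7.393 mV.
Branch current I = V_A/R2 = 7.393/3.67 = 2.014 mA.

I ≈ 2.01 mA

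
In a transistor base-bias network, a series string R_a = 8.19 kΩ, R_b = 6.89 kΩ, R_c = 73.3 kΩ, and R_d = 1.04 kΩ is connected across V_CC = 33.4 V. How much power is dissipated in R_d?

P ≈ 0.145 mW

Series current I = V_CC/ΣR = 33.4/89.42 = 0.3735 mA.
P = I²R = 0.1395 × 1.04 = 0.1451 mW.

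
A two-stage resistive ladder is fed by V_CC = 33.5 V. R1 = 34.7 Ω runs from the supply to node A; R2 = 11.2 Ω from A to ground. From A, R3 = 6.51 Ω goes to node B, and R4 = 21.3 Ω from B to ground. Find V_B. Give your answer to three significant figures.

V_B ≈ 4.80 V

Looking into the second stage from A: R3 + R4 = 27.81 Ω appears in parallel with R2.
Effective lower resistance at A: R2 ‖ 27.81 = 7.984 Ω.
So V_A = 33.5 × 0.1871 = 6.266 V.
Then the unloaded second divider: V_B = V_A × R4/(R3+R4) = 6.266 × 0.7659 = 4.800 V.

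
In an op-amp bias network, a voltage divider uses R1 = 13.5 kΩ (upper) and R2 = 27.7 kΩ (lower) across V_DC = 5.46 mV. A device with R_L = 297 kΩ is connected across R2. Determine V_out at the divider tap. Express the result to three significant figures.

R2 ‖ R_L = (27.7 × 297)/(27.7 + 297) = 25.34 kΩ.
Now apply the divider: V_out = 5.46 × 0.6524 = 3.562 mV.
(Unloaded it would be 3.67 mV; the load pulls it down.)

V_out ≈ 3.56 mV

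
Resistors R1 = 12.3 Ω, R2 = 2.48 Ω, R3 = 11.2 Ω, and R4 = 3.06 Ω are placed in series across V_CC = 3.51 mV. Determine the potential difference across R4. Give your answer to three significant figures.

V ≈ 0.370 mV

ΣR = 12.3 + 2.48 + 11.2 + 3.06 = 29.04 Ω.
By the voltage-divider rule, V = 3.51 × 3.060/29.04 = 0.3699 mV.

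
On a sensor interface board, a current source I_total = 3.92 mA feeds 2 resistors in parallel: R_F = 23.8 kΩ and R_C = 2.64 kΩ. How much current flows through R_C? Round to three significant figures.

For two parallel branches, I_k = I_total · (other R)/(sum of R).
I(R_C) = 3.92 × 23.8/(23.8 + 2.64) = 3.92 × 0.9002 = 3.529 mA.

I ≈ 3.53 mA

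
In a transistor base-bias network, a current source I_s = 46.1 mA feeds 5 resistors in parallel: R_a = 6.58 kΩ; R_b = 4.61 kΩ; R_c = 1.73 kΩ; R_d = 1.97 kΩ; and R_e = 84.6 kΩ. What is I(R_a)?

I ≈ 4.78 mA

Total conductance ΣG = 1/6.58 + 1/4.61 + 1/1.73 + 1/1.97 + 1/84.6 = 1.466 (units of 1/kΩ).
By the current-divider rule, I = I_s · G_k/ΣG = 46.1 × 0.1036 = 4.778 mA.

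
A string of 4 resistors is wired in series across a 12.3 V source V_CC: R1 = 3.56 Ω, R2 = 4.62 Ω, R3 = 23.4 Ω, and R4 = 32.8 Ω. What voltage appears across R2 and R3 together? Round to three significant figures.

V ≈ 5.35 V

ΣR = 3.56 + 4.62 + 23.4 + 32.8 = 64.38 Ω.
R_{R2..R3} = 4.62 + 23.4 = 28.02 Ω.
By the voltage-divider rule, V = 12.3 × 28.02/64.38 = 5.353 V.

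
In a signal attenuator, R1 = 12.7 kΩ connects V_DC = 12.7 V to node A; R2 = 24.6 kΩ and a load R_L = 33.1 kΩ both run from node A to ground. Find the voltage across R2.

The load sits in parallel with R2, giving an effective lower resistance R2' = R2·R_L/(R2+R_L) = 14.11 kΩ.
Now apply the divider: V_out = 12.7 × 0.5263 = 6.684 V.

V_out ≈ 6.68 V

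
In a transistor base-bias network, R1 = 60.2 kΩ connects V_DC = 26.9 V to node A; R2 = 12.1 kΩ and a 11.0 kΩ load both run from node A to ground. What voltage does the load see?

First combine the lower leg with the load: R2 ‖ R_L = 5.762 kΩ.
Now apply the divider: V_out = 26.9 × 0.08735 = 2.350 V.
(Unloaded it would be 4.50 V; the load pulls it down.)

V_out ≈ 2.35 V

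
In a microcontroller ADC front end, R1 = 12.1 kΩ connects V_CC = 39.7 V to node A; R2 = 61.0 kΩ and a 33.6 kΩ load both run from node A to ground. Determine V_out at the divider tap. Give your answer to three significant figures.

The load sits in parallel with R2, giving an effective lower resistance R2' = R2·R_L/(R2+R_L) = 21.67 kΩ.
Then V_out = V_CC · R2'/(R1 + R2') = 39.7 × 21.67/33.77 = 25.47 V.

V_out ≈ 25.5 V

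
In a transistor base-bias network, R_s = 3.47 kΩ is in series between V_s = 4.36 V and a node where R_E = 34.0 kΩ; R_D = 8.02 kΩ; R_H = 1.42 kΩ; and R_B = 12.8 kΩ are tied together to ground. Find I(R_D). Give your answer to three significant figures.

Equivalent of the parallel group: R_p = 1.068 kΩ.
V_A by voltage divider: V_A = 4.36 × 1.068/(3.47 + 1.068) = 1.026 V.
Branch current I = V_A/R_D = 1.026/8.02 = 0.1279 mA.
(Equivalently: I_total = 0.9608 mA, then current-divider fraction G_k/ΣG = 0.1331.)

I ≈ 0.128 mA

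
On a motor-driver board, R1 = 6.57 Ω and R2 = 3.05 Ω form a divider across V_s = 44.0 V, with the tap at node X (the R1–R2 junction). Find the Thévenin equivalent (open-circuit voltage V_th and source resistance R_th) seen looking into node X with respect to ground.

V_th ≈ 14.0 V, R_th ≈ 2.08 Ω

With X open, the divider is unloaded: V_th = 44.0 × 3.05/9.620 = 13.95 V.
Looking into X with the source shorted: R_th = R1·R2/(R1+R2) = 6.570 × 3.05/9.620 = 2.083 Ω.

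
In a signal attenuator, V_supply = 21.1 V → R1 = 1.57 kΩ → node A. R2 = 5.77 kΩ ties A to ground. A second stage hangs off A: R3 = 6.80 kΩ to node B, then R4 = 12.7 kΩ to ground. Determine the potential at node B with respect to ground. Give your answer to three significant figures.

V_B ≈ 10.2 V

Looking into the second stage from A: R3 + R4 = 19.50 kΩ appears in parallel with R2.
Effective lower resistance at A: R2 ‖ 19.50 = 4.453 kΩ.
So V_A = 21.1 × 0.7393 = 15.60 V.
Then the unloaded second divider: V_B = V_A × R4/(R3+R4) = 15.60 × 0.6513 = 10.16 V.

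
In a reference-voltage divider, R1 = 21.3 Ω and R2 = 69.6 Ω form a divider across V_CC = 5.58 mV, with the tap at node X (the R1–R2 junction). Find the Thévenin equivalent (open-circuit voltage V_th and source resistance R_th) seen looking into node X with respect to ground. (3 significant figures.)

V_th ≈ 4.27 mV, R_th ≈ 16.3 Ω

Open-circuit (no load on X): V_th = V_CC · R2/(R1 + R2) = 5.58 × 69.6/(21.30 + 69.6) = 4.272 mV.
Zeroing V_CC shorts the top of R1 to ground, so R_th = R1 ‖ R2 = 16.31 Ω.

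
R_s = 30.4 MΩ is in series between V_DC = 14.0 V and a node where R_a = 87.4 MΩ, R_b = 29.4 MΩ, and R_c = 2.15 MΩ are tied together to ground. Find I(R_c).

I ≈ 0.394 µA

Equivalent of the parallel group: R_p = 1.959 MΩ.
V_A = 14.0 × 1.959/32.36 = 0.8474 V.
Branch current I = V_A/R_c = 0.8474/2.15 = 0.3941 µA.
(Check via current divider: I_total = 0.4327 µA; share G_k/ΣG = 0.9110 → same result.)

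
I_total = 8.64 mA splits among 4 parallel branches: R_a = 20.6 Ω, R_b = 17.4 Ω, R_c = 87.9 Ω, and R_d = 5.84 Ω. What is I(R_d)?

Conductances: ΣG = 1/20.6 + 1/17.4 + 1/87.9 + 1/5.84 = 0.2886 (1/Ω).
Current divider: I(R_d) = I_total · G_k/ΣG = 8.64 × (0.1712/0.2886) = 8.64 × 0.5933 = 5.126 mA.

I ≈ 5.13 mA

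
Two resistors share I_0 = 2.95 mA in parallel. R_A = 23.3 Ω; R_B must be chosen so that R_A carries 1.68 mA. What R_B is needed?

In a two-way split, I_A/I_0 = R_B/(R_A + R_B).
With f = 0.5695, R_B = R_A · f/(1−f) = 23.3 × 1.323 = 30.82 Ω.

R_B ≈ 30.8 Ω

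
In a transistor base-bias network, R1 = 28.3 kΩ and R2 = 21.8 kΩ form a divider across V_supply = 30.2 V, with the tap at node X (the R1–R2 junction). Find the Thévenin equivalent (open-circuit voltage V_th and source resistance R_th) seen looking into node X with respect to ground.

Open-circuit (no load on X): V_th = V_supply · R2/(R1 + R2) = 30.2 × 21.8/(28.30 + 21.8) = 13.14 V.
Zeroing V_supply shorts the top of R1 to ground, so R_th = R1 ‖ R2 = 12.31 kΩ.

V_th ≈ 13.1 V, R_th ≈ 12.3 kΩ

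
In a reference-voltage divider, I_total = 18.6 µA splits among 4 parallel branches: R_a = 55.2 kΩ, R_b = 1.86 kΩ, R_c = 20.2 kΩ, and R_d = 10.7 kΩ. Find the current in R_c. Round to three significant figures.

Conductances: ΣG = 1/55.2 + 1/1.86 + 1/20.2 + 1/10.7 = 0.6987 (1/kΩ).
Current divider: I(R_c) = I_total · G_k/ΣG = 18.6 × (0.04950/0.6987) = 18.6 × 0.07085 = 1.318 µA.

I ≈ 1.32 µA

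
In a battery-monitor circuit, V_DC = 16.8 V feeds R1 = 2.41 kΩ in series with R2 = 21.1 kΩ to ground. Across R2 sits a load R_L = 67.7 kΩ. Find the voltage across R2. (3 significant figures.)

First combine the lower leg with the load: R2 ‖ R_L = 16.09 kΩ.
Now apply the divider: V_out = 16.8 × 0.8697 = 14.61 V.

V_out ≈ 14.6 V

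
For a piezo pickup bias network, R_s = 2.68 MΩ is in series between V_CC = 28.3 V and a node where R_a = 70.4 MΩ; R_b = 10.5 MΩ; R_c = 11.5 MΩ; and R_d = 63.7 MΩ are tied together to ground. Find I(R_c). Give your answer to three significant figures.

Equivalent of the parallel group: R_p = 4.715 MΩ.
Node voltage V_A = V_CC · R_p/(R_s + R_p) = 28.3 × 0.6376 = 18.04 V.
Branch current I = V_A/R_c = 18.04/11.5 = 1.569 µA.
(Check via current divider: I_total = 3.827 µA; share G_k/ΣG = 0.4100 → same result.)

I ≈ 1.57 µA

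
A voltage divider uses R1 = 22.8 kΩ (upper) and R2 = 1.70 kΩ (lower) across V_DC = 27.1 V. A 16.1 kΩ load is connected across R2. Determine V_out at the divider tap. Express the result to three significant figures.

The load sits in parallel with R2, giving an effective lower resistance R2' = R2·R_L/(R2+R_L) = 1.538 kΩ.
Then V_out = V_DC · R2'/(R1 + R2') = 27.1 × 1.538/24.34 = 1.712 V.

V_out ≈ 1.71 V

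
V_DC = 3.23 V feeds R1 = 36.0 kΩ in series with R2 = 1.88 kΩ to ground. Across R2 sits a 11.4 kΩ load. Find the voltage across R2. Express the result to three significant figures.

The load sits in parallel with R2, giving an effective lower resistance R2' = R2·R_L/(R2+R_L) = 1.614 kΩ.
Now apply the divider: V_out = 3.23 × 0.04291 = 0.1386 V.
(Unloaded it would be 0.160 V; the load pulls it down.)

V_out ≈ 0.139 V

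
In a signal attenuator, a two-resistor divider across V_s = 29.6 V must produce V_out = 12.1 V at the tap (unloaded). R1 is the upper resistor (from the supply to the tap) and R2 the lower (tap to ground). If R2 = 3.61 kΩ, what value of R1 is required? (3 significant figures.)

R1 ≈ 5.22 kΩ

The divider ratio is R2/(R1+R2) = 12.1/29.6 = 0.4088.
So R1 = R2 · (V_s/V_out − 1) = 3.61 × (29.6/12.1 − 1) = 3.61 × 1.446 = 5.221 kΩ.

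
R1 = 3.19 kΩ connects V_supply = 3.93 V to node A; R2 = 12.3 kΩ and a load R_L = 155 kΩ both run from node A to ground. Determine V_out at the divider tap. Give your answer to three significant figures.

V_out ≈ 3.07 V

The load sits in parallel with R2, giving an effective lower resistance R2' = R2·R_L/(R2+R_L) = 11.40 kΩ.
Then V_out = V_supply · R2'/(R1 + R2') = 3.93 × 11.40/14.59 = 3.070 V.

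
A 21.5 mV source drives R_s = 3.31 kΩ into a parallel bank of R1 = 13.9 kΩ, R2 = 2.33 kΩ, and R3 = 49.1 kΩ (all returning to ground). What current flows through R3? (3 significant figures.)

Combine the parallel branches: R_p = (1/13.9 + 1/2.33 + 1/49.1)⁻¹ = 1.918 kΩ.
V_A = 21.5 × 1.918/5.228 = 7.887 mV.
Branch current I = V_A/R3 = 7.887/49.1 = 0.1606 µA.
(Check via current divider: I_total = 4.113 µA; share G_k/ΣG = 0.03905 → same result.)

I ≈ 0.161 µA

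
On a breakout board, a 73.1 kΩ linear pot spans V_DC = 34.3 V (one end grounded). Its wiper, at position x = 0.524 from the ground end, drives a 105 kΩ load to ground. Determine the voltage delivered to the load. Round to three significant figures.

The pot divides into 34.80 kΩ above the wiper and 38.30 kΩ below.
(x·R_p) ‖ R_L = 28.07 kΩ.
V_out = 34.3 × 28.07/(34.80 + 28.07) = 15.31 V.

V_out ≈ 15.3 V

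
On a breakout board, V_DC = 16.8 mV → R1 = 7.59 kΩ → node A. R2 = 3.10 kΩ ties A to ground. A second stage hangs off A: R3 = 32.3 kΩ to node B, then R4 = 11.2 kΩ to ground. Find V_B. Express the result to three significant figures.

V_B ≈ 1.19 mV

Node A sees R2 in parallel with the series input of stage 2, R3 + R4 = 43.50 kΩ.
Effective lower resistance at A: R2 ‖ 43.50 = 2.894 kΩ.
V_A = 16.8 × 2.894/(7.59 + 2.894) = 4.637 mV.
Stage 2 is unloaded, so V_B = V_A · R4/(R3+R4) = 4.637 × 11.2/43.50 = 1.194 mV.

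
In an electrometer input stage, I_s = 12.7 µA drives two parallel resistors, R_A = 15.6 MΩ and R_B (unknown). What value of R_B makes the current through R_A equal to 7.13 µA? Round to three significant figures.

In a two-way split, I_A/I_s = R_B/(R_A + R_B).
With f = 0.5614, R_B = R_A · f/(1−f) = 15.6 × 1.280 = 19.97 MΩ.

R_B ≈ 20.0 MΩ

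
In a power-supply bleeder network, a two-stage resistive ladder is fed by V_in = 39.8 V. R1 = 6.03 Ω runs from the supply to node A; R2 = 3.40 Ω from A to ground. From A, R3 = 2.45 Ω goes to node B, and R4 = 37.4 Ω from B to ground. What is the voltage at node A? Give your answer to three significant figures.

V_A ≈ 13.6 V

The second stage (R3 + R4 = 39.85 Ω) loads node A in parallel with R2.
R2 ‖ (R3+R4) = 3.133 Ω.
V_A = 39.8 × 3.133/(6.03 + 3.133) = 13.61 V.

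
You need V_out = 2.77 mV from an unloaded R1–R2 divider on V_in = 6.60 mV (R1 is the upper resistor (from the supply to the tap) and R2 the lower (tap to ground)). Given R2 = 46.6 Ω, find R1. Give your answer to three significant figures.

The divider ratio is R2/(R1+R2) = 2.77/6.60 = 0.4197.
R1 = R2·(1/k − 1) = 46.6 × 1.383 = 64.43 Ω.

R1 ≈ 64.4 Ω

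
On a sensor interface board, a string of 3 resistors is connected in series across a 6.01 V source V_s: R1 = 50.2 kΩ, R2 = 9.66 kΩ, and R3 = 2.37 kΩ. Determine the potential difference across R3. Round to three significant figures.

ΣR = 50.2 + 9.66 + 2.37 = 62.23 kΩ.
By the voltage-divider rule, V = 6.01 × 2.370/62.23 = 0.2289 V.

V ≈ 0.229 V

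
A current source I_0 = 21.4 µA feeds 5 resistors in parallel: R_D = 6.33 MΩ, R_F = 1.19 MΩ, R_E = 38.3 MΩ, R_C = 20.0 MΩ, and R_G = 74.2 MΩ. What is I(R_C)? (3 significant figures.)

Total conductance ΣG = 1/6.33 + 1/1.19 + 1/38.3 + 1/20.0 + 1/74.2 = 1.088 (units of 1/MΩ).
Current divider: I(R_C) = I_0 · G_k/ΣG = 21.4 × (0.05000/1.088) = 21.4 × 0.04596 = 0.9835 µA.

I ≈ 0.984 µA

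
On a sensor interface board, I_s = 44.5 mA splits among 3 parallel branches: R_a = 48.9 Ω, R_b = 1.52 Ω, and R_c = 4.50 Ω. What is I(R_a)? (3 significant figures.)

Total conductance ΣG = 1/48.9 + 1/1.52 + 1/4.50 = 0.9006 (units of 1/Ω).
By the current-divider rule, I = I_s · G_k/ΣG = 44.5 × 0.02271 = 1.010 mA.

I ≈ 1.01 mA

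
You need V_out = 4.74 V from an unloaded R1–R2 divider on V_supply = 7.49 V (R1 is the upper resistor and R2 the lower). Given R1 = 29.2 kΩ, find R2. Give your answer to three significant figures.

The divider ratio is R2/(R1+R2) = 4.74/7.49 = 0.6328.
Rearranging, R2 = R1·k/(1−k) = 29.2 × 1.724 = 50.33 kΩ.

R2 ≈ 50.3 kΩ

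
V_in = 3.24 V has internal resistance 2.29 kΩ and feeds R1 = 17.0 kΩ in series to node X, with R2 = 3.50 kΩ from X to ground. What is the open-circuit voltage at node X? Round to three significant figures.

V_th ≈ 0.498 V

R1' = 2.29 + 17.0 = 19.29 kΩ (source resistance + R1).
V_th is the unloaded tap voltage: V_in · R2/(R1'+R2) = 3.24 × 0.1536 = 0.4976 V.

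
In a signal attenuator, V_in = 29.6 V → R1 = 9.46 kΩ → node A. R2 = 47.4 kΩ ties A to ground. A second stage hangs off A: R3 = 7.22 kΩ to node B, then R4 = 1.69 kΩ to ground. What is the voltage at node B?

Looking into the second stage from A: R3 + R4 = 8.910 kΩ appears in parallel with R2.
Effective lower resistance at A: R2 ‖ 8.910 = 7.500 kΩ.
First divider: V_A = V_in · 7.500/(9.46 + 7.500) = 13.09 V.
Then the unloaded second divider: V_B = V_A × R4/(R3+R4) = 13.09 × 0.1897 = 2.483 V.

V_B ≈ 2.48 V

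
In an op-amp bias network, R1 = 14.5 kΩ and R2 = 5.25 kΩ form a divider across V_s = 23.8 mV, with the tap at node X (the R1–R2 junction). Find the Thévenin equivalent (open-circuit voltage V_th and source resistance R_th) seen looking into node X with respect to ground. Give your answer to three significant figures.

Open-circuit (no load on X): V_th = V_s · R2/(R1 + R2) = 23.8 × 5.25/(14.50 + 5.25) = 6.327 mV.
Zeroing V_s shorts the top of R1 to ground, so R_th = R1 ‖ R2 = 3.854 kΩ.

V_th ≈ 6.33 mV, R_th ≈ 3.85 kΩ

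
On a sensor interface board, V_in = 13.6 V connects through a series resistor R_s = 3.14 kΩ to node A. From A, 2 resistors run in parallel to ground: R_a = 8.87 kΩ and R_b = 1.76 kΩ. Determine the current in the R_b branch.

Parallel bank: R_p = 1/(1/8.87 + 1/1.76) = 1.469 kΩ.
V_A by voltage divider: V_A = 13.6 × 1.469/(3.14 + 1.469) = 4.334 V.
Branch current I = V_A/R_b = 4.334/1.76 = 2.462 mA.
(Equivalently: I_total = 2.951 mA, then current-divider fraction G_k/ΣG = 0.8344.)

I ≈ 2.46 mA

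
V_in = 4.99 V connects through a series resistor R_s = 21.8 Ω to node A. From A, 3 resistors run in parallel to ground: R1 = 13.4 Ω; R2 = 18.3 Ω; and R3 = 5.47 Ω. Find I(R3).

I ≈ 0.117 A

Parallel bank: R_p = 1/(1/13.4 + 1/18.3 + 1/5.47) = 3.204 Ω.
Node voltage V_A = V_in · R_p/(R_s + R_p) = 4.99 × 0.1281 = 0.6395 V.
I(R3) = V_A / R3 = 0.6395/5.47 = 0.1169 A.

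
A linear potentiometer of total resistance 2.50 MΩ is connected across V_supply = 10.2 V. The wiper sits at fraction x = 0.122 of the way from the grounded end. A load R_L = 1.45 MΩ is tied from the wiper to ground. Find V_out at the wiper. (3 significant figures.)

The pot divides into 2.195 MΩ above the wiper and 0.3050 MΩ below.
Lower segment in parallel with the load: 0.3050 ‖ 1.45 = 0.2520 MΩ.
Then V_out = V_supply · 0.2520/(2.195 + 0.2520) = 1.050 V.

V_out ≈ 1.05 V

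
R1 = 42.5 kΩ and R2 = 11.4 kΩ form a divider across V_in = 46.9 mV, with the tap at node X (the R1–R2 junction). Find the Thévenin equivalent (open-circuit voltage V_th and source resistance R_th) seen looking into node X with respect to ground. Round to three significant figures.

V_th ≈ 9.92 mV, R_th ≈ 8.99 kΩ

With X open, the divider is unloaded: V_th = 46.9 × 11.4/53.90 = 9.919 mV.
Looking into X with the source shorted: R_th = R1·R2/(R1+R2) = 42.50 × 11.4/53.90 = 8.989 kΩ.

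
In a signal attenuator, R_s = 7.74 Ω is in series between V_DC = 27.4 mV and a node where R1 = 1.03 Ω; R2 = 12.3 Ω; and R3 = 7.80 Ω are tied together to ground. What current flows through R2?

Equivalent of the parallel group: R_p = 0.8472 Ω.
Node voltage V_A = V_DC · R_p/(R_s + R_p) = 27.4 × 0.09866 = 2.703 mV.
I(R2) = V_A / R2 = 2.703/12.3 = 0.2198 mA.
(Equivalently: I_total = 3.191 mA, then current-divider fraction G_k/ΣG = 0.06888.)

I ≈ 0.220 mA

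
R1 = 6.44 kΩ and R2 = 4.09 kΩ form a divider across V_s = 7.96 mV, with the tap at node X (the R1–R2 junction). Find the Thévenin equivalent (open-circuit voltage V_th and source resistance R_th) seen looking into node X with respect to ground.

V_th ≈ 3.09 mV, R_th ≈ 2.50 kΩ

V_th is the unloaded tap voltage: V_s · R2/(R1+R2) = 7.96 × 0.3884 = 3.092 mV.
Zeroing V_s shorts the top of R1 to ground, so R_th = R1 ‖ R2 = 2.501 kΩ.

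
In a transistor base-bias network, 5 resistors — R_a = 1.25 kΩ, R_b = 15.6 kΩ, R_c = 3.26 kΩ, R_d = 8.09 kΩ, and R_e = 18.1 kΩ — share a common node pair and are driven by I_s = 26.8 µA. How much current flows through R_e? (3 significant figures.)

Conductances: ΣG = 1/1.25 + 1/15.6 + 1/3.26 + 1/8.09 + 1/18.1 = 1.350 (1/kΩ).
R_e takes the fraction G_k/ΣG = 0.05525/1.350 = 0.04093, so I = 26.8 × 0.04093 = 1.097 µA.

I ≈ 1.10 µA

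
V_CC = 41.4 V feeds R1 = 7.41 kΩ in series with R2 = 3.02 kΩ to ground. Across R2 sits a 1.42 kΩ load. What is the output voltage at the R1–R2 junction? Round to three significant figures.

V_out ≈ 4.77 V

The load sits in parallel with R2, giving an effective lower resistance R2' = R2·R_L/(R2+R_L) = 0.9659 kΩ.
Voltage divider with the loaded lower leg: V_out = 41.4 × 0.9659/(7.41 + 0.9659) = 41.4 × 0.1153 = 4.774 V.
(Unloaded it would be 12.0 V; the load pulls it down.)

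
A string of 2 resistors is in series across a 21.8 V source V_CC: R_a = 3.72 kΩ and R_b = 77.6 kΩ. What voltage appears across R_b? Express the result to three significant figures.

Series total: ΣR = 3.72 + 77.6 = 81.32 kΩ.
V = V_CC · R/ΣR = 21.8 × 0.9543 = 20.80 V.

V ≈ 20.8 V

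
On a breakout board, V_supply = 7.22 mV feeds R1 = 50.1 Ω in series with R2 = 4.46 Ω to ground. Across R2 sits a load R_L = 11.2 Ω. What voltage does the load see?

R2 ‖ R_L = (4.46 × 11.2)/(4.46 + 11.2) = 3.190 Ω.
Now apply the divider: V_out = 7.22 × 0.05986 = 0.4322 mV.
(Unloaded it would be 0.590 mV; the load pulls it down.)

V_out ≈ 0.432 mV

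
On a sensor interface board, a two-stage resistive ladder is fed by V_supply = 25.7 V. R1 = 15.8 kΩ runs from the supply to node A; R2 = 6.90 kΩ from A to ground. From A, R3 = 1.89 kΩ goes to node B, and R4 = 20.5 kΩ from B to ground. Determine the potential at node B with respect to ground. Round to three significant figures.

V_B ≈ 5.89 V

Node A sees R2 in parallel with the series input of stage 2, R3 + R4 = 22.39 kΩ.
R2 ‖ (R3+R4) = 5.275 kΩ.
First divider: V_A = V_supply · 5.275/(15.8 + 5.275) = 6.432 V.
Then the unloaded second divider: V_B = V_A × R4/(R3+R4) = 6.432 × 0.9156 = 5.889 V.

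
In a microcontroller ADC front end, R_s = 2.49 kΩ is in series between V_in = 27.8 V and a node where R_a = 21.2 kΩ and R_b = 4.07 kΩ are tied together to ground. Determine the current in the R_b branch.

I ≈ 3.95 mA

Combine the parallel branches: R_p = (1/21.2 + 1/4.07)⁻¹ = 3.414 kΩ.
Node voltage V_A = V_in · R_p/(R_s + R_p) = 27.8 × 0.5783 = 16.08 V.
Branch current I = V_A/R_b = 16.08/4.07 = 3.950 mA.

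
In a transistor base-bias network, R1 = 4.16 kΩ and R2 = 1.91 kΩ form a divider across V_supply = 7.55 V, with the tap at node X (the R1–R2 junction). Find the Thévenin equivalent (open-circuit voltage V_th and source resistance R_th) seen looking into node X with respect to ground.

V_th ≈ 2.38 V, R_th ≈ 1.31 kΩ

V_th is the unloaded tap voltage: V_supply · R2/(R1+R2) = 7.55 × 0.3147 = 2.376 V.
Zeroing V_supply shorts the top of R1 to ground, so R_th = R1 ‖ R2 = 1.309 kΩ.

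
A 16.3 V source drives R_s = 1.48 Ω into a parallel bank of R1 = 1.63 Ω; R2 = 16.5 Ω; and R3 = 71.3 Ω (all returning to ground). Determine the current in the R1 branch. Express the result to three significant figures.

I ≈ 4.95 A

Parallel bank: R_p = 1/(1/1.63 + 1/16.5 + 1/71.3) = 1.453 Ω.
V_A by voltage divider: V_A = 16.3 × 1.453/(1.48 + 1.453) = 8.076 V.
Branch current I = V_A/R1 = 8.076/1.63 = 4.954 A.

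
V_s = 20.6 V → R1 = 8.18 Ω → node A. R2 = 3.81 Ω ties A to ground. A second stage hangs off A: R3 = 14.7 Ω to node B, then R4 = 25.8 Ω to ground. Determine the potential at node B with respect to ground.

Node A sees R2 in parallel with the series input of stage 2, R3 + R4 = 40.50 Ω.
Effective lower resistance at A: R2 ‖ 40.50 = 3.482 Ω.
First divider: V_A = V_s · 3.482/(8.18 + 3.482) = 6.151 V.
V_B = V_A × 0.6370 = 3.919 V.

V_B ≈ 3.92 V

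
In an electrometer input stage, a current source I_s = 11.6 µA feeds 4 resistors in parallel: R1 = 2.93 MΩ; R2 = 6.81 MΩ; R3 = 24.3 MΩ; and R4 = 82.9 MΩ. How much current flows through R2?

I ≈ 3.15 µA

ΣG = 1/2.93 + 1/6.81 + 1/24.3 + 1/82.9 = 0.5414.
R2 takes the fraction G_k/ΣG = 0.1468/0.5414 = 0.2713, so I = 11.6 × 0.2713 = 3.147 µA.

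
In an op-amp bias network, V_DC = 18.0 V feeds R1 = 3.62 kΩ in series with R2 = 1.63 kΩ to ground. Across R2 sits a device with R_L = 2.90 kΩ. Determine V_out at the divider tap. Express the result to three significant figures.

V_out ≈ 4.03 V

First combine the lower leg with the load: R2 ‖ R_L = 1.043 kΩ.
Now apply the divider: V_out = 18.0 × 0.2238 = 4.028 V.
(Unloaded it would be 5.59 V; the load pulls it down.)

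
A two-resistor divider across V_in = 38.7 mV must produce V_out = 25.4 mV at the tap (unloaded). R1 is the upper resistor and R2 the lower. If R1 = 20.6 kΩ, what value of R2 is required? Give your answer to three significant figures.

The divider ratio is R2/(R1+R2) = 25.4/38.7 = 0.6563.
R2 = R1 · 0.6563/(1 − 0.6563) = 39.34 kΩ.

R2 ≈ 39.3 kΩ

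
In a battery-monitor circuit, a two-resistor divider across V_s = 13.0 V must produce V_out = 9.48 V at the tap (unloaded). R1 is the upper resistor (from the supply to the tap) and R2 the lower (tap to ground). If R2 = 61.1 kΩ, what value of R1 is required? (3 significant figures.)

R1 ≈ 22.7 kΩ

The divider ratio is R2/(R1+R2) = 9.48/13.0 = 0.7292.
Rearranging, R1 = R2·(1−k)/k = 61.1 × 0.3713 = 22.69 kΩ.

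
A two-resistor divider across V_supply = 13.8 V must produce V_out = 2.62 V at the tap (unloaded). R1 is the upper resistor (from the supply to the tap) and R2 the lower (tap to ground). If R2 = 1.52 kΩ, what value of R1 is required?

The divider ratio is R2/(R1+R2) = 2.62/13.8 = 0.1899.
So R1 = R2 · (V_supply/V_out − 1) = 1.52 × (13.8/2.62 − 1) = 1.52 × 4.267 = 6.486 kΩ.

R1 ≈ 6.49 kΩ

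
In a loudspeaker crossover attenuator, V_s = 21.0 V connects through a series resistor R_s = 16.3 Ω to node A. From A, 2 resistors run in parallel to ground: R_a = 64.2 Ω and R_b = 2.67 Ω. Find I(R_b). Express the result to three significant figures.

I ≈ 1.07 A

Parallel bank: R_p = 1/(1/64.2 + 1/2.67) = 2.563 Ω.
V_A = 21.0 × 2.563/18.86 = 2.854 V.
Branch current I = V_A/R_b = 2.854/2.67 = 1.069 A.
(Check via current divider: I_total = 1.113 A; share G_k/ΣG = 0.9601 → same result.)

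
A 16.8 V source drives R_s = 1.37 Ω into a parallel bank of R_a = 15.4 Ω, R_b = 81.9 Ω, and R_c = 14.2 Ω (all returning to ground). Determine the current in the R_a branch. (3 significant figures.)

I ≈ 0.907 A

Parallel bank: R_p = 1/(1/15.4 + 1/81.9 + 1/14.2) = 6.777 Ω.
Node voltage V_A = V_s · R_p/(R_s + R_p) = 16.8 × 0.8318 = 13.97 V.
I(R_a) = V_A / R_a = 13.97/15.4 = 0.9075 A.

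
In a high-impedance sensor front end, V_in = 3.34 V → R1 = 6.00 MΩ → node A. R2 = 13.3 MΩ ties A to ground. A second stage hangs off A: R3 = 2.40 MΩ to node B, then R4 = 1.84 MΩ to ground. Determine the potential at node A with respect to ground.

Looking into the second stage from A: R3 + R4 = 4.240 MΩ appears in parallel with R2.
R2 ‖ (R3+R4) = 3.215 MΩ.
So V_A = 3.34 × 0.3489 = 1.165 V.

V_A ≈ 1.17 V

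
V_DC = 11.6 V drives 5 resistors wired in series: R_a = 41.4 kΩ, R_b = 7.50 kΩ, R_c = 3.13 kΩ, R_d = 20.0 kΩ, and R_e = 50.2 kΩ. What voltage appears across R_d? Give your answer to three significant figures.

Series total: ΣR = 41.4 + 7.50 + 3.13 + 20.0 + 50.2 = 122.2 kΩ.
V = V_DC · R/ΣR = 11.6 × 0.1636 = 1.898 V.

V ≈ 1.90 V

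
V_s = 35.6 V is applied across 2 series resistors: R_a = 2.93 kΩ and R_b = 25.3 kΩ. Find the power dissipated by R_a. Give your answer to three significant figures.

Series current I = V_s/ΣR = 35.6/28.23 = 1.261 mA.
V(R_a) = I·R = 3.695 V; P = V·I = 3.695 × 1.261 = 4.660 mW.

P ≈ 4.66 mW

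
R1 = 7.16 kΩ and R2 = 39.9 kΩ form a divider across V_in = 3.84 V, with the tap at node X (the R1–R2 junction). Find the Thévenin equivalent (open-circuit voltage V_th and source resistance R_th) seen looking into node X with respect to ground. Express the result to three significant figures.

V_th ≈ 3.26 V, R_th ≈ 6.07 kΩ

V_th is the unloaded tap voltage: V_in · R2/(R1+R2) = 3.84 × 0.8479 = 3.256 V.
Zeroing V_in shorts the top of R1 to ground, so R_th = R1 ‖ R2 = 6.071 kΩ.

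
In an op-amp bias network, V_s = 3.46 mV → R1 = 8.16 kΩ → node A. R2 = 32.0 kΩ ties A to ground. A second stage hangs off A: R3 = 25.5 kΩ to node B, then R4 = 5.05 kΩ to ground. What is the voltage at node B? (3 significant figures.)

V_B ≈ 0.376 mV

Looking into the second stage from A: R3 + R4 = 30.55 kΩ appears in parallel with R2.
R2 ‖ (R3+R4) = 15.63 kΩ.
V_A = 3.46 × 15.63/(8.16 + 15.63) = 2.273 mV.
Stage 2 is unloaded, so V_B = V_A · R4/(R3+R4) = 2.273 × 5.05/30.55 = 0.3758 mV.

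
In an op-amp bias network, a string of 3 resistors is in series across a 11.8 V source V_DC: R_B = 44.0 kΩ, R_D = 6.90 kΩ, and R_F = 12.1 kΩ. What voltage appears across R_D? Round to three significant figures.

ΣR = 44.0 + 6.90 + 12.1 = 63.00 kΩ.
By the voltage-divider rule, V = 11.8 × 6.900/63.00 = 1.292 V.

V ≈ 1.29 V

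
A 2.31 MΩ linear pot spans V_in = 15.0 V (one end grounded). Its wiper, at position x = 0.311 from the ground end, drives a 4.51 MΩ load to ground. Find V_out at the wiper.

V_out ≈ 4.20 V

Lower segment x·R_p = 0.7184 MΩ; upper segment (1−x)·R_p = 1.592 MΩ.
(x·R_p) ‖ R_L = 0.6197 MΩ.
Loaded-divider output: V_out = 15.0 × 0.2802 = 4.204 V.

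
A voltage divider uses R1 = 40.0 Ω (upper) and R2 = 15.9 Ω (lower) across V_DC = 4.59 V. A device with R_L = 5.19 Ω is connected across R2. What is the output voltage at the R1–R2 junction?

First combine the lower leg with the load: R2 ‖ R_L = 3.913 Ω.
Then V_out = V_DC · R2'/(R1 + R2') = 4.59 × 3.913/43.91 = 0.4090 V.

V_out ≈ 0.409 V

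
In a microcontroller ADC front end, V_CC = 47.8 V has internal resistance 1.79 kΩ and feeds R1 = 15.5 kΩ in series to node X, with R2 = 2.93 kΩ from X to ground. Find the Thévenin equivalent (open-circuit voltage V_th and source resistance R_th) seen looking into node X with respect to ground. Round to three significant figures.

V_th ≈ 6.93 V, R_th ≈ 2.51 kΩ

R1' = 1.79 + 15.5 = 17.29 kΩ (source resistance + R1).
With X open, the divider is unloaded: V_th = 47.8 × 2.93/20.22 = 6.927 V.
Looking into X with the source shorted: R_th = R1'·R2/(R1'+R2) = 17.29 × 2.93/20.22 = 2.505 kΩ.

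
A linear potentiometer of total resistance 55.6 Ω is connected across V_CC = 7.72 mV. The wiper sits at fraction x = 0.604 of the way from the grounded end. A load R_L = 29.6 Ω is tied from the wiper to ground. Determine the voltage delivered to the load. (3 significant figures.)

V_out ≈ 3.22 mV

Lower segment x·R_p = 33.58 Ω; upper segment (1−x)·R_p = 22.02 Ω.
R_L loads the lower segment: effective lower R = 15.73 Ω.
Loaded-divider output: V_out = 7.72 × 0.4168 = 3.217 mV.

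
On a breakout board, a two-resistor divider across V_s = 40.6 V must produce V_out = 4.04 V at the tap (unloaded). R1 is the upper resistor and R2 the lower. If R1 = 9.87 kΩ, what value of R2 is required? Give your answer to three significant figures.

R2 ≈ 1.09 kΩ

Required fraction k = V_out/V_s = 0.09951.
So R2 = R1 · V_out/(V_s − V_out) = 9.87 × 4.04/(40.6 − 4.04) = 9.87 × 0.1105 = 1.091 kΩ.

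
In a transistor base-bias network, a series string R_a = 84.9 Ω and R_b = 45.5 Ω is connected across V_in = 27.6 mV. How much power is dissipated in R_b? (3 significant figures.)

Series current I = V_in/ΣR = 27.6/130.4 = 0.2117 mA.
P(R_b) = I²·R_b = (0.2117)² × 45.5 = 2.038 µW.

P ≈ 2.04 µW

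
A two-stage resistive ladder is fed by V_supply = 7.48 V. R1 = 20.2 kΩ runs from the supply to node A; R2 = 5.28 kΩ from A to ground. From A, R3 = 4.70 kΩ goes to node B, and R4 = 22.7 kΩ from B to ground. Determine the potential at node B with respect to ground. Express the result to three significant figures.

V_B ≈ 1.11 V

Looking into the second stage from A: R3 + R4 = 27.40 kΩ appears in parallel with R2.
Effective lower resistance at A: R2 ‖ 27.40 = 4.427 kΩ.
V_A = 7.48 × 4.427/(20.2 + 4.427) = 1.345 V.
V_B = V_A × 0.8285 = 1.114 V.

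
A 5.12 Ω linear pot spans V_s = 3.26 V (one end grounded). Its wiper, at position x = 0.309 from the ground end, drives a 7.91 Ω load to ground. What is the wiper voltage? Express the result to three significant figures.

The pot divides into 3.538 Ω above the wiper and 1.582 Ω below.
(x·R_p) ‖ R_L = 1.318 Ω.
Loaded-divider output: V_out = 3.26 × 0.2715 = 0.8850 V.

V_out ≈ 0.885 V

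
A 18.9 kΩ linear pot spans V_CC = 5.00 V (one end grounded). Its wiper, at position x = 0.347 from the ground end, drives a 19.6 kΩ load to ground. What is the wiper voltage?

Lower segment x·R_p = 6.558 kΩ; upper segment (1−x)·R_p = 12.34 kΩ.
(x·R_p) ‖ R_L = 4.914 kΩ.
Loaded-divider output: V_out = 5.00 × 0.2848 = 1.424 V.

V_out ≈ 1.42 V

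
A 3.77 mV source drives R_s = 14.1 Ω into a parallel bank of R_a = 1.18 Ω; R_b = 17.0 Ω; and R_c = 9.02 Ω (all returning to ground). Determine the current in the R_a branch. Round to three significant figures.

I ≈ 0.208 mA

Equivalent of the parallel group: R_p = 0.9831 Ω.
V_A by voltage divider: V_A = 3.77 × 0.9831/(14.1 + 0.9831) = 0.2457 mV.
Branch current I = V_A/R_a = 0.2457/1.18 = 0.2082 mA.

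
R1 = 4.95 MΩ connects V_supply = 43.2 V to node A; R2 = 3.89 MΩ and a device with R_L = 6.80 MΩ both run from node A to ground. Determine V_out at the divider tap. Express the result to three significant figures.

V_out ≈ 14.4 V

The load sits in parallel with R2, giving an effective lower resistance R2' = R2·R_L/(R2+R_L) = 2.474 MΩ.
Then V_out = V_supply · R2'/(R1 + R2') = 43.2 × 2.474/7.424 = 14.40 V.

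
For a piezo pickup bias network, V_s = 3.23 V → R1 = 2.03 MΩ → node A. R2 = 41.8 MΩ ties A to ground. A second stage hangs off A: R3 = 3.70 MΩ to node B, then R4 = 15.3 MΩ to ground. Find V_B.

V_B ≈ 2.25 V

Node A sees R2 in parallel with the series input of stage 2, R3 + R4 = 19.00 MΩ.
Effective lower resistance at A: R2 ‖ 19.00 = 13.06 MΩ.
V_A = 3.23 × 13.06/(2.03 + 13.06) = 2.796 V.
V_B = V_A × 0.8053 = 2.251 V.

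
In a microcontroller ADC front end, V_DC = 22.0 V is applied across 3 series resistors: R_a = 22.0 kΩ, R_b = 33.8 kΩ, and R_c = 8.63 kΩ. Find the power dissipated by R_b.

P ≈ 3.94 mW

The common current is I = 22.0/64.43 = 0.3415 mA.
V(R_b) = I·R = 11.54 V; P = V·I = 11.54 × 0.3415 = 3.941 mW.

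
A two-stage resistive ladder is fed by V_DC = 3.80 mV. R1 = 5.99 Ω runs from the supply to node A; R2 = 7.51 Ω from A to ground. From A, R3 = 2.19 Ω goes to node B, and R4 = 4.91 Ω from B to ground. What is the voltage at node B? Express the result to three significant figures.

The second stage (R3 + R4 = 7.100 Ω) loads node A in parallel with R2.
Effective lower resistance at A: R2 ‖ 7.100 = 3.650 Ω.
First divider: V_A = V_DC · 3.650/(5.99 + 3.650) = 1.439 mV.
V_B = V_A × 0.6915 = 0.9949 mV.

V_B ≈ 0.995 mV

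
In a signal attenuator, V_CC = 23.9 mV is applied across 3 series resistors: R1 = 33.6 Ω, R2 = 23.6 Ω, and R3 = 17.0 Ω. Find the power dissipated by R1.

ΣR = 74.20 Ω → I = 23.9/74.20 = 0.3221 mA.
P = I²R = 0.1037 × 33.6 = 3.486 µW.

P ≈ 3.49 µW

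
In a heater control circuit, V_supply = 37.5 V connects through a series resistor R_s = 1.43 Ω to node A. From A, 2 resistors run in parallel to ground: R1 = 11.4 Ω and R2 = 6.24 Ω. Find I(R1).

Equivalent of the parallel group: R_p = 4.033 Ω.
V_A by voltage divider: V_A = 37.5 × 4.033/(1.43 + 4.033) = 27.68 V.
I(R1) = V_A / R1 = 27.68/11.4 = 2.428 A.

I ≈ 2.43 A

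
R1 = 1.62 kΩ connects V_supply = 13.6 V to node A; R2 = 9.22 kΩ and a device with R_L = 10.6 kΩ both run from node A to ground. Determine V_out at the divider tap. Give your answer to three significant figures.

V_out ≈ 10.2 V

R2 ‖ R_L = (9.22 × 10.6)/(9.22 + 10.6) = 4.931 kΩ.
Voltage divider with the loaded lower leg: V_out = 13.6 × 4.931/(1.62 + 4.931) = 13.6 × 0.7527 = 10.24 V.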